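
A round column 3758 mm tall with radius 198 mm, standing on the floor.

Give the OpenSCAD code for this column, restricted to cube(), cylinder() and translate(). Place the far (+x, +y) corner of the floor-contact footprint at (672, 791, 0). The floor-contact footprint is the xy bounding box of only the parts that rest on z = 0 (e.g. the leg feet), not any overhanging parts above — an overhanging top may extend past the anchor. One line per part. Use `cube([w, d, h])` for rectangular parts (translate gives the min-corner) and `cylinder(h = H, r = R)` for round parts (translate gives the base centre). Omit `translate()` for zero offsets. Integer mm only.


translate([474, 593, 0]) cylinder(h = 3758, r = 198);


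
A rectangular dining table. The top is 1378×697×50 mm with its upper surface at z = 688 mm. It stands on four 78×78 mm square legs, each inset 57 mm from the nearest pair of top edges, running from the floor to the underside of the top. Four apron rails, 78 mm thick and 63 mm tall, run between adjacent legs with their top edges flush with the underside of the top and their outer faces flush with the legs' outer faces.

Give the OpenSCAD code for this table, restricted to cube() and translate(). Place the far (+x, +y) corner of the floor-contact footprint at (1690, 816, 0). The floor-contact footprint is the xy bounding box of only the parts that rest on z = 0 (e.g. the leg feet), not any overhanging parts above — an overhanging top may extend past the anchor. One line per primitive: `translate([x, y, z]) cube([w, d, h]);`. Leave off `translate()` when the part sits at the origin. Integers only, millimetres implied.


translate([369, 176, 638]) cube([1378, 697, 50]);
translate([426, 233, 0]) cube([78, 78, 638]);
translate([1612, 233, 0]) cube([78, 78, 638]);
translate([426, 738, 0]) cube([78, 78, 638]);
translate([1612, 738, 0]) cube([78, 78, 638]);
translate([504, 233, 575]) cube([1108, 78, 63]);
translate([504, 738, 575]) cube([1108, 78, 63]);
translate([426, 311, 575]) cube([78, 427, 63]);
translate([1612, 311, 575]) cube([78, 427, 63]);


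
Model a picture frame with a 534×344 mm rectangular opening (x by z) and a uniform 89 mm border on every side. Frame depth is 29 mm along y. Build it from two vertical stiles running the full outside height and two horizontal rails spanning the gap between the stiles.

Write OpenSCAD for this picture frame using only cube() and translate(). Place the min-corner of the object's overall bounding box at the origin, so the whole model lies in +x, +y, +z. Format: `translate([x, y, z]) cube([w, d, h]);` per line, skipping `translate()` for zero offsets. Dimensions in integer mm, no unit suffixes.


cube([89, 29, 522]);
translate([623, 0, 0]) cube([89, 29, 522]);
translate([89, 0, 0]) cube([534, 29, 89]);
translate([89, 0, 433]) cube([534, 29, 89]);


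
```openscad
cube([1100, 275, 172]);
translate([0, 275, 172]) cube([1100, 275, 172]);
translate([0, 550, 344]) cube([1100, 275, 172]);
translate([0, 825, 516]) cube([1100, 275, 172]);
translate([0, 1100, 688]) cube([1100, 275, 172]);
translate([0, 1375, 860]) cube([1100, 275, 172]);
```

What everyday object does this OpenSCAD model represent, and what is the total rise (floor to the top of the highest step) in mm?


A staircase. The total rise is 1032 mm.

6 identical blocks, each offset up and back from the previous — a staircase. Each step is 172 mm tall and there are 6 of them, so the total rise is 6 × 172 = 1032 mm.


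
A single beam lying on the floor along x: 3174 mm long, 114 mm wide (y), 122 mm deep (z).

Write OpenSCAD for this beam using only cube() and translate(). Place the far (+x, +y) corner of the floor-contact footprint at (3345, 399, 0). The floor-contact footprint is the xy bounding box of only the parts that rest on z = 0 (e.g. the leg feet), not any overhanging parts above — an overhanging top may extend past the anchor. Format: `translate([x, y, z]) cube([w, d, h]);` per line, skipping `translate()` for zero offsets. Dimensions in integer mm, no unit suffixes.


translate([171, 285, 0]) cube([3174, 114, 122]);


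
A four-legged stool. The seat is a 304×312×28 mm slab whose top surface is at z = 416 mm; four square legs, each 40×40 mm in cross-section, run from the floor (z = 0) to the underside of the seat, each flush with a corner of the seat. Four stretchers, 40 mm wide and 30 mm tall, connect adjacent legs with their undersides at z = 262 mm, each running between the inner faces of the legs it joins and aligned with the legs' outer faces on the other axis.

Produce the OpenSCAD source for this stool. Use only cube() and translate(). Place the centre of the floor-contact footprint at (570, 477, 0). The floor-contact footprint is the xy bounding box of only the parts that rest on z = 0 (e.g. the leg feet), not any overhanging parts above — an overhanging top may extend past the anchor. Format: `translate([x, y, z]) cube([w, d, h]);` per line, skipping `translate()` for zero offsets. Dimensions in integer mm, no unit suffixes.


// leg_h = 416 - 28 = 388
// stretcher span = 304 - 2*40 = 224
translate([418, 321, 388]) cube([304, 312, 28]);
translate([418, 321, 0]) cube([40, 40, 388]);
translate([682, 321, 0]) cube([40, 40, 388]);
translate([418, 593, 0]) cube([40, 40, 388]);
translate([682, 593, 0]) cube([40, 40, 388]);
translate([458, 321, 262]) cube([224, 40, 30]);
translate([458, 593, 262]) cube([224, 40, 30]);
translate([418, 361, 262]) cube([40, 232, 30]);
translate([682, 361, 262]) cube([40, 232, 30]);


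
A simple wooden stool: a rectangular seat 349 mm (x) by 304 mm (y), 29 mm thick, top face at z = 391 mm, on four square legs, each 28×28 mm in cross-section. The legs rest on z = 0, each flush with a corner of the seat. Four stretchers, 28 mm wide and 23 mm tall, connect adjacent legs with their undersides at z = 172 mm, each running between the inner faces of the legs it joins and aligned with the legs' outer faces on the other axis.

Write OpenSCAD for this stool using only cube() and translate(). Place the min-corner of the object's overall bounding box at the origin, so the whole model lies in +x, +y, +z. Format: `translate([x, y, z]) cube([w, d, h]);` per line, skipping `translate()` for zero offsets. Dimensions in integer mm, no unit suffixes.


translate([0, 0, 362]) cube([349, 304, 29]);
cube([28, 28, 362]);
translate([321, 0, 0]) cube([28, 28, 362]);
translate([0, 276, 0]) cube([28, 28, 362]);
translate([321, 276, 0]) cube([28, 28, 362]);
translate([28, 0, 172]) cube([293, 28, 23]);
translate([28, 276, 172]) cube([293, 28, 23]);
translate([0, 28, 172]) cube([28, 248, 23]);
translate([321, 28, 172]) cube([28, 248, 23]);


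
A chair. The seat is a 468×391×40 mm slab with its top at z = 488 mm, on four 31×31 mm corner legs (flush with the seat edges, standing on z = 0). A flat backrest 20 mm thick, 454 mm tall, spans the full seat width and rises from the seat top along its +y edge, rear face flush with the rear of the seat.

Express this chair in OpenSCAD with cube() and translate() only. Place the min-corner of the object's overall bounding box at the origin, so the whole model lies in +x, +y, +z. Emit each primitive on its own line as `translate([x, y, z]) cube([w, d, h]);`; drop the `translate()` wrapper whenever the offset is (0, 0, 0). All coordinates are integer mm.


translate([0, 0, 448]) cube([468, 391, 40]);
cube([31, 31, 448]);
translate([437, 0, 0]) cube([31, 31, 448]);
translate([0, 360, 0]) cube([31, 31, 448]);
translate([437, 360, 0]) cube([31, 31, 448]);
translate([0, 371, 488]) cube([468, 20, 454]);


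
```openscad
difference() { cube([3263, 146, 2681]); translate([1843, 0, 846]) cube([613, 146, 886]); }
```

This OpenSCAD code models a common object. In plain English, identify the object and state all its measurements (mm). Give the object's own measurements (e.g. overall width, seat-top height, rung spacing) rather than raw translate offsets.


A wall 3263 mm long (x), 146 mm thick (y), 2681 mm tall, with a rectangular window opening cut through it. The opening is 613 mm wide and 886 mm tall; its sill is at z = 846 mm and its near (−x) edge is 1843 mm from the wall's −x end. The opening passes through the full wall thickness.


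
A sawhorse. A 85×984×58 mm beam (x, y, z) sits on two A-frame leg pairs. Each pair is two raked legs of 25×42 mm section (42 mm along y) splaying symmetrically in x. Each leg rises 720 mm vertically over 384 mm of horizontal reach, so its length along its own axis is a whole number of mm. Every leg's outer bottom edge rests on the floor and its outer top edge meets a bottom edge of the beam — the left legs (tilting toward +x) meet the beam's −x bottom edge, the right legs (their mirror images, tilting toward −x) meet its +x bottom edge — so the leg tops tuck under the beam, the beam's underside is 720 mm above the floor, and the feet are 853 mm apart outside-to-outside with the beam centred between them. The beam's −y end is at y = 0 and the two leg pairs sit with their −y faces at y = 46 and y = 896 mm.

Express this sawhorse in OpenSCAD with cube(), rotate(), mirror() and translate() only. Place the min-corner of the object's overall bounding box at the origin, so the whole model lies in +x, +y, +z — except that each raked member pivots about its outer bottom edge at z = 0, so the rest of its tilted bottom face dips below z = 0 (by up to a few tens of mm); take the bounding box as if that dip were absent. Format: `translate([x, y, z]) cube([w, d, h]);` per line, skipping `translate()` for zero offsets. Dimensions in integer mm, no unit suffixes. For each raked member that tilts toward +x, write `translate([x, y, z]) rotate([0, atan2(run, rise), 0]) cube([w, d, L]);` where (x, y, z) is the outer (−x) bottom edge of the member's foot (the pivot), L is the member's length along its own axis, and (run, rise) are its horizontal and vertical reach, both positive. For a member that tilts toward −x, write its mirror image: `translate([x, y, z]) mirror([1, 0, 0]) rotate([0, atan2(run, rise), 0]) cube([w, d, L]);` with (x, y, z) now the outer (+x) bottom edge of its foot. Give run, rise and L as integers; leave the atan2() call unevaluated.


translate([384, 0, 720]) cube([85, 984, 58]);
translate([0, 46, 0]) rotate([0, atan2(384, 720), 0]) cube([25, 42, 816]);
translate([853, 46, 0]) mirror([1, 0, 0]) rotate([0, atan2(384, 720), 0]) cube([25, 42, 816]);
translate([0, 896, 0]) rotate([0, atan2(384, 720), 0]) cube([25, 42, 816]);
translate([853, 896, 0]) mirror([1, 0, 0]) rotate([0, atan2(384, 720), 0]) cube([25, 42, 816]);


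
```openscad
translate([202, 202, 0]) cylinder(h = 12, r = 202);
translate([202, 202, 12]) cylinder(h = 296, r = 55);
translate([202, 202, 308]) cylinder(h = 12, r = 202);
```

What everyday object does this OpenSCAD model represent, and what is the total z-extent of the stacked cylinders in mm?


A spool. The overall height is 320 mm.

Three coaxial cylinders, large–small–large — a spool. Two 12 mm flanges and a 296 mm core give 12 + 296 + 12 = 320 mm.


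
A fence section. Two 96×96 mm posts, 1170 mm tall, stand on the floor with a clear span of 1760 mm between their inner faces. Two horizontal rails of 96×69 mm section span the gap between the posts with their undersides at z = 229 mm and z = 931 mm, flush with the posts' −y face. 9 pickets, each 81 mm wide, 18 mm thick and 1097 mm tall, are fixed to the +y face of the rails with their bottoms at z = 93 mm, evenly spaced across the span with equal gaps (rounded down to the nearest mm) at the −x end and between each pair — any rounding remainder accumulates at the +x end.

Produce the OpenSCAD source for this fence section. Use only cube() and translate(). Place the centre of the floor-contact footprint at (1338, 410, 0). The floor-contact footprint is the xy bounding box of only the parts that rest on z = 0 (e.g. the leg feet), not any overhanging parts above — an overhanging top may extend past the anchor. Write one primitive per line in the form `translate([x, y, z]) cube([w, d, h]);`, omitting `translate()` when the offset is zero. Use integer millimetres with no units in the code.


translate([362, 362, 0]) cube([96, 96, 1170]);
translate([2218, 362, 0]) cube([96, 96, 1170]);
translate([458, 362, 229]) cube([1760, 96, 69]);
translate([458, 362, 931]) cube([1760, 96, 69]);
translate([561, 458, 93]) cube([81, 18, 1097]);
translate([745, 458, 93]) cube([81, 18, 1097]);
translate([929, 458, 93]) cube([81, 18, 1097]);
translate([1113, 458, 93]) cube([81, 18, 1097]);
translate([1297, 458, 93]) cube([81, 18, 1097]);
translate([1481, 458, 93]) cube([81, 18, 1097]);
translate([1665, 458, 93]) cube([81, 18, 1097]);
translate([1849, 458, 93]) cube([81, 18, 1097]);
translate([2033, 458, 93]) cube([81, 18, 1097]);


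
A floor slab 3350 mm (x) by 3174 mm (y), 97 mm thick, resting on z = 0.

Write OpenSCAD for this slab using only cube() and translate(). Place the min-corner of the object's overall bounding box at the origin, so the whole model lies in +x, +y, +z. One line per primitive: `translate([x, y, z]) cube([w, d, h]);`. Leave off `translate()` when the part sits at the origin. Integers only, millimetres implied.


cube([3350, 3174, 97]);


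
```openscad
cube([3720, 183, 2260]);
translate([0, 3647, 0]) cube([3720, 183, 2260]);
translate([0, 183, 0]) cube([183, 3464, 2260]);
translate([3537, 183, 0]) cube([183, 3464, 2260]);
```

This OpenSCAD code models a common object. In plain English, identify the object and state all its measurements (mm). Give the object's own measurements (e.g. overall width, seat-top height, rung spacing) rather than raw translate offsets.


The wall frame of a small rectangular building: four walls, each 2260 mm tall and 183 mm thick, enclosing a footprint 3720 mm (x) by 3830 mm (y) outside-to-outside, with no floor or roof. The front and back walls (the −y and +y sides) span the full width; the two side walls fit between them.


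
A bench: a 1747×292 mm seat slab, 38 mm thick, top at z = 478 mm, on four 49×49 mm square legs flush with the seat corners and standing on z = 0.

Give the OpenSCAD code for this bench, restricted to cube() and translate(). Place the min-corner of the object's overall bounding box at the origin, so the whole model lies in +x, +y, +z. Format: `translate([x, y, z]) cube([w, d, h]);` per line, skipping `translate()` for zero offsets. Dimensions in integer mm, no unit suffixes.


translate([0, 0, 440]) cube([1747, 292, 38]);
cube([49, 49, 440]);
translate([0, 243, 0]) cube([49, 49, 440]);
translate([1698, 0, 0]) cube([49, 49, 440]);
translate([1698, 243, 0]) cube([49, 49, 440]);


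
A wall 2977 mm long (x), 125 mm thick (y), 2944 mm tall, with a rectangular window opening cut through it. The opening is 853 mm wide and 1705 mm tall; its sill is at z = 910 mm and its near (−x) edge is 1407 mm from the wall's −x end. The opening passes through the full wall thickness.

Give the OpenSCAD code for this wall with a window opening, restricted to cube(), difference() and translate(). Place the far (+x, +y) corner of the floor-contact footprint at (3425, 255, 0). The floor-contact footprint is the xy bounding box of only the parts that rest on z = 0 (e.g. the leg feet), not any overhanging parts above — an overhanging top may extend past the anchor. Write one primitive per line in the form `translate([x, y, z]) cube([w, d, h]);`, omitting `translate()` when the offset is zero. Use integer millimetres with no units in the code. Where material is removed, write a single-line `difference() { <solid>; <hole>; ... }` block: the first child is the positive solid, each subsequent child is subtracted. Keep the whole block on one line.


difference() { translate([448, 130, 0]) cube([2977, 125, 2944]); translate([1855, 130, 910]) cube([853, 125, 1705]); }


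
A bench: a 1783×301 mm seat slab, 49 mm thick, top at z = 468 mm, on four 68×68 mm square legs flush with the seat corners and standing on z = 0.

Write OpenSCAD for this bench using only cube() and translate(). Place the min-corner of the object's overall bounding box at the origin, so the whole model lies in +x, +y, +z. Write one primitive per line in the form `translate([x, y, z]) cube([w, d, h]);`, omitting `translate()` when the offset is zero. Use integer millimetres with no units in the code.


translate([0, 0, 419]) cube([1783, 301, 49]);
cube([68, 68, 419]);
translate([0, 233, 0]) cube([68, 68, 419]);
translate([1715, 0, 0]) cube([68, 68, 419]);
translate([1715, 233, 0]) cube([68, 68, 419]);


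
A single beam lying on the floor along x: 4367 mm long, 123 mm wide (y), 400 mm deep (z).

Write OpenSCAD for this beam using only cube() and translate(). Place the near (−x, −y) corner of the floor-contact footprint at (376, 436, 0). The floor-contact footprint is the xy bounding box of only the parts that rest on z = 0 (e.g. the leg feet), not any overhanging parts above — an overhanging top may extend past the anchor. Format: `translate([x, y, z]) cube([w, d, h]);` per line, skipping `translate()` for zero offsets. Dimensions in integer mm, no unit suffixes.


translate([376, 436, 0]) cube([4367, 123, 400]);


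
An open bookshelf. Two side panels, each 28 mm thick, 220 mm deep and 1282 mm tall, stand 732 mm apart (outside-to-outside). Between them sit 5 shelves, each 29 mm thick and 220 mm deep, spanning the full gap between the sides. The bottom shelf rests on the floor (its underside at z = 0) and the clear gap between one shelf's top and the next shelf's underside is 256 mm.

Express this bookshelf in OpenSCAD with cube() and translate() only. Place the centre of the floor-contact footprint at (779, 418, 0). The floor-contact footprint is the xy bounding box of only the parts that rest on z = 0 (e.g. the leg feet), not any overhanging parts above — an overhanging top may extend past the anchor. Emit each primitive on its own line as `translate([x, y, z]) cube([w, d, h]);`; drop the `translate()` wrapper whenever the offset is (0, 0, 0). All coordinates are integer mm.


translate([413, 308, 0]) cube([28, 220, 1282]);
translate([1117, 308, 0]) cube([28, 220, 1282]);
translate([441, 308, 0]) cube([676, 220, 29]);
translate([441, 308, 285]) cube([676, 220, 29]);
translate([441, 308, 570]) cube([676, 220, 29]);
translate([441, 308, 855]) cube([676, 220, 29]);
translate([441, 308, 1140]) cube([676, 220, 29]);


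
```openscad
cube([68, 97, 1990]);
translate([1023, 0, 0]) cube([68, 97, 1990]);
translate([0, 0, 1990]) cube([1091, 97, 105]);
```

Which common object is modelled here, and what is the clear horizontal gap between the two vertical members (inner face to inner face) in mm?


A door frame. The clear opening width is 955 mm.

Two 1990 mm tall posts with a header on top — a door frame. The left jamb is 68 mm wide at x = 0; the right jamb starts at x = 1023. The clear opening is 1023 − 68 = 955 mm.


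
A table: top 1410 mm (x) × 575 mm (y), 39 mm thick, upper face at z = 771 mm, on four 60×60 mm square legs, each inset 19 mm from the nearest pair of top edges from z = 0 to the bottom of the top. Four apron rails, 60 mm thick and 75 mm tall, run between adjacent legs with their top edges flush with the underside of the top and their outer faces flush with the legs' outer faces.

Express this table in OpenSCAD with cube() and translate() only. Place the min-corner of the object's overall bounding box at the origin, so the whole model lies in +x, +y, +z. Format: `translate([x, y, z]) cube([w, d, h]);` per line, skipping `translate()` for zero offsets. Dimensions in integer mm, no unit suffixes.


translate([0, 0, 732]) cube([1410, 575, 39]);
translate([19, 19, 0]) cube([60, 60, 732]);
translate([1331, 19, 0]) cube([60, 60, 732]);
translate([19, 496, 0]) cube([60, 60, 732]);
translate([1331, 496, 0]) cube([60, 60, 732]);
translate([79, 19, 657]) cube([1252, 60, 75]);
translate([79, 496, 657]) cube([1252, 60, 75]);
translate([19, 79, 657]) cube([60, 417, 75]);
translate([1331, 79, 657]) cube([60, 417, 75]);


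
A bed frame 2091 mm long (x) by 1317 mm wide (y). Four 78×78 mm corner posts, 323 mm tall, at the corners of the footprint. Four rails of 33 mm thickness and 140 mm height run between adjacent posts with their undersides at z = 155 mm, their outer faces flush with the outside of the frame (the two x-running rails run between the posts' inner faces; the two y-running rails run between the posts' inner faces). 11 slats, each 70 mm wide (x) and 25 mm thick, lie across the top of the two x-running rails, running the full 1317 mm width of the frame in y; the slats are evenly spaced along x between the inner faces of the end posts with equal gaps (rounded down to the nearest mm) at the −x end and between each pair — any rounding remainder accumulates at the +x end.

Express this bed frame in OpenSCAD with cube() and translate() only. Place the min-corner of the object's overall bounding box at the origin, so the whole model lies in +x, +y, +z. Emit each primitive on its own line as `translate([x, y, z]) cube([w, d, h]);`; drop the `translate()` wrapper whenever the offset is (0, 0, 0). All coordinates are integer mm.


cube([78, 78, 323]);
translate([0, 1239, 0]) cube([78, 78, 323]);
translate([2013, 0, 0]) cube([78, 78, 323]);
translate([2013, 1239, 0]) cube([78, 78, 323]);
translate([78, 0, 155]) cube([1935, 33, 140]);
translate([78, 1284, 155]) cube([1935, 33, 140]);
translate([0, 78, 155]) cube([33, 1161, 140]);
translate([2058, 78, 155]) cube([33, 1161, 140]);
translate([175, 0, 295]) cube([70, 1317, 25]);
translate([342, 0, 295]) cube([70, 1317, 25]);
translate([509, 0, 295]) cube([70, 1317, 25]);
translate([676, 0, 295]) cube([70, 1317, 25]);
translate([843, 0, 295]) cube([70, 1317, 25]);
translate([1010, 0, 295]) cube([70, 1317, 25]);
translate([1177, 0, 295]) cube([70, 1317, 25]);
translate([1344, 0, 295]) cube([70, 1317, 25]);
translate([1511, 0, 295]) cube([70, 1317, 25]);
translate([1678, 0, 295]) cube([70, 1317, 25]);
translate([1845, 0, 295]) cube([70, 1317, 25]);


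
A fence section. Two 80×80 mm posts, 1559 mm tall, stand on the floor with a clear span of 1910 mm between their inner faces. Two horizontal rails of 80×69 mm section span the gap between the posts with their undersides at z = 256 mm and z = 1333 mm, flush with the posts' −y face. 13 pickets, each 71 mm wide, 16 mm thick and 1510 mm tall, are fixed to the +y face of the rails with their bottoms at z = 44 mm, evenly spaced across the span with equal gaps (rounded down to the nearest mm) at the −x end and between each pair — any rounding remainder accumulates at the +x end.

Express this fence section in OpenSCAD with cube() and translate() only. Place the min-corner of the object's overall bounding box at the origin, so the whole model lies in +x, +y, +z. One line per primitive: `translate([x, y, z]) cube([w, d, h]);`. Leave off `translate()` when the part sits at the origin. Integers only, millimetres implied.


cube([80, 80, 1559]);
translate([1990, 0, 0]) cube([80, 80, 1559]);
translate([80, 0, 256]) cube([1910, 80, 69]);
translate([80, 0, 1333]) cube([1910, 80, 69]);
translate([150, 80, 44]) cube([71, 16, 1510]);
translate([291, 80, 44]) cube([71, 16, 1510]);
translate([432, 80, 44]) cube([71, 16, 1510]);
translate([573, 80, 44]) cube([71, 16, 1510]);
translate([714, 80, 44]) cube([71, 16, 1510]);
translate([855, 80, 44]) cube([71, 16, 1510]);
translate([996, 80, 44]) cube([71, 16, 1510]);
translate([1137, 80, 44]) cube([71, 16, 1510]);
translate([1278, 80, 44]) cube([71, 16, 1510]);
translate([1419, 80, 44]) cube([71, 16, 1510]);
translate([1560, 80, 44]) cube([71, 16, 1510]);
translate([1701, 80, 44]) cube([71, 16, 1510]);
translate([1842, 80, 44]) cube([71, 16, 1510]);


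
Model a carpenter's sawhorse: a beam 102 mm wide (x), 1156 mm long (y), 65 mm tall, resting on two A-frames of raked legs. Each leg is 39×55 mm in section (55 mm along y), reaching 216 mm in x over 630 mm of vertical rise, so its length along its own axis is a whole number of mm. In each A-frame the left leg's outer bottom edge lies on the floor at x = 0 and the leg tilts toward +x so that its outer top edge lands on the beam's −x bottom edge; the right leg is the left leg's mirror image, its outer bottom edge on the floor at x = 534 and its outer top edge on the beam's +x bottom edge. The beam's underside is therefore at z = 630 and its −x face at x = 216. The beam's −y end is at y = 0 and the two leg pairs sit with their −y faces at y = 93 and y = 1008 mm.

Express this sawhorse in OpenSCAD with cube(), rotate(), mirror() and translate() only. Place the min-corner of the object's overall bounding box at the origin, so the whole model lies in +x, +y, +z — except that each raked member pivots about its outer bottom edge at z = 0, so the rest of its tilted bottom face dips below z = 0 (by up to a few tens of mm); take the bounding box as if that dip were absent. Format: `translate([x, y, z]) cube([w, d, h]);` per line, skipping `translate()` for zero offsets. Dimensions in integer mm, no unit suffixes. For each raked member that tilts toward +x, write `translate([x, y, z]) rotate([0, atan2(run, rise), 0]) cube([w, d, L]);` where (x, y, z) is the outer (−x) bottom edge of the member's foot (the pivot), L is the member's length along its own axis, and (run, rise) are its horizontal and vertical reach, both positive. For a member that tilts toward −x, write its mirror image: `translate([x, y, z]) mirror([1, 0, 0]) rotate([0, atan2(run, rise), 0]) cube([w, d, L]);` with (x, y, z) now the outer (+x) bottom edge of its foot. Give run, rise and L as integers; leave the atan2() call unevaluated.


translate([216, 0, 630]) cube([102, 1156, 65]);
translate([0, 93, 0]) rotate([0, atan2(216, 630), 0]) cube([39, 55, 666]);
translate([534, 93, 0]) mirror([1, 0, 0]) rotate([0, atan2(216, 630), 0]) cube([39, 55, 666]);
translate([0, 1008, 0]) rotate([0, atan2(216, 630), 0]) cube([39, 55, 666]);
translate([534, 1008, 0]) mirror([1, 0, 0]) rotate([0, atan2(216, 630), 0]) cube([39, 55, 666]);


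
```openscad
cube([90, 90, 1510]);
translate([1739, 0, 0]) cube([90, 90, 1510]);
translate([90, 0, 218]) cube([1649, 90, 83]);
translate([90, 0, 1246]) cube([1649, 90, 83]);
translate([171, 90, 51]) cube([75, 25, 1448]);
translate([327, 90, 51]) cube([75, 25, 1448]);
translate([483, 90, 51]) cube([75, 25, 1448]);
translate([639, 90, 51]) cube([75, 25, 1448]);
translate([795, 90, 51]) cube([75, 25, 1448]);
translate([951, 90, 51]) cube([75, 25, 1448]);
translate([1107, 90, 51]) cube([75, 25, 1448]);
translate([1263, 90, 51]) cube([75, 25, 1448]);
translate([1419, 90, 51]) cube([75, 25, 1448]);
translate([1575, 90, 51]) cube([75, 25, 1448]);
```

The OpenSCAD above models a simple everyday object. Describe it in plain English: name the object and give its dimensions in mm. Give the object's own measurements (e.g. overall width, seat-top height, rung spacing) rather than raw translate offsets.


A fence section. Two 90×90 mm posts, 1510 mm tall, stand on the floor with a clear span of 1649 mm between their inner faces. Two horizontal rails of 90×83 mm section span the gap between the posts with their undersides at z = 218 mm and z = 1246 mm, flush with the posts' −y face. 10 pickets, each 75 mm wide, 25 mm thick and 1448 mm tall, are fixed to the +y face of the rails with their bottoms at z = 51 mm, spaced across the span with a 81 mm gap after the −x post and between neighbouring pickets, with 89 mm left before the +x post.


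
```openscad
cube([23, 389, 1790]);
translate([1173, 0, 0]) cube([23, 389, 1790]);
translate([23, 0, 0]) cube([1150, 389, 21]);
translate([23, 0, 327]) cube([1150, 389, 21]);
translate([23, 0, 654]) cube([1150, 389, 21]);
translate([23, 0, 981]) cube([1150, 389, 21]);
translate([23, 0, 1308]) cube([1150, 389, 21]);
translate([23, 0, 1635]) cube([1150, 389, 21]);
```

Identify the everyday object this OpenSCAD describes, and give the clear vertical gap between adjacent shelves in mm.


A bookshelf. The clear shelf gap is 306 mm.

Two tall side panels with 6 horizontal boards between them — a bookshelf. The first two shelf undersides are at z = 0 and z = 327; with shelf thickness 21, the clear gap is 327 − 0 − 21 = 306 mm.


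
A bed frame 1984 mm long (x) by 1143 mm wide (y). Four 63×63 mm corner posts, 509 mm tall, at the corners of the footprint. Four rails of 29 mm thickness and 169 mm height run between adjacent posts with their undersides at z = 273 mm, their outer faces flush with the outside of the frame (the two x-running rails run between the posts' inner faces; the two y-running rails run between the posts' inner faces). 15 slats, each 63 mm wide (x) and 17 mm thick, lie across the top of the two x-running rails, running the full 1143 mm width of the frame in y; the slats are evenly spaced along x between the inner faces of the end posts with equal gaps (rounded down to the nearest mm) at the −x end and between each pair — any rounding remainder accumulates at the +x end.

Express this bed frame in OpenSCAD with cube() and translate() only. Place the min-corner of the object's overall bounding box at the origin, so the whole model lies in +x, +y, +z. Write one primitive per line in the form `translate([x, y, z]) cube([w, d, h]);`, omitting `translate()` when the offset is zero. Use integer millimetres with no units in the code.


cube([63, 63, 509]);
translate([0, 1080, 0]) cube([63, 63, 509]);
translate([1921, 0, 0]) cube([63, 63, 509]);
translate([1921, 1080, 0]) cube([63, 63, 509]);
translate([63, 0, 273]) cube([1858, 29, 169]);
translate([63, 1114, 273]) cube([1858, 29, 169]);
translate([0, 63, 273]) cube([29, 1017, 169]);
translate([1955, 63, 273]) cube([29, 1017, 169]);
translate([120, 0, 442]) cube([63, 1143, 17]);
translate([240, 0, 442]) cube([63, 1143, 17]);
translate([360, 0, 442]) cube([63, 1143, 17]);
translate([480, 0, 442]) cube([63, 1143, 17]);
translate([600, 0, 442]) cube([63, 1143, 17]);
translate([720, 0, 442]) cube([63, 1143, 17]);
translate([840, 0, 442]) cube([63, 1143, 17]);
translate([960, 0, 442]) cube([63, 1143, 17]);
translate([1080, 0, 442]) cube([63, 1143, 17]);
translate([1200, 0, 442]) cube([63, 1143, 17]);
translate([1320, 0, 442]) cube([63, 1143, 17]);
translate([1440, 0, 442]) cube([63, 1143, 17]);
translate([1560, 0, 442]) cube([63, 1143, 17]);
translate([1680, 0, 442]) cube([63, 1143, 17]);
translate([1800, 0, 442]) cube([63, 1143, 17]);


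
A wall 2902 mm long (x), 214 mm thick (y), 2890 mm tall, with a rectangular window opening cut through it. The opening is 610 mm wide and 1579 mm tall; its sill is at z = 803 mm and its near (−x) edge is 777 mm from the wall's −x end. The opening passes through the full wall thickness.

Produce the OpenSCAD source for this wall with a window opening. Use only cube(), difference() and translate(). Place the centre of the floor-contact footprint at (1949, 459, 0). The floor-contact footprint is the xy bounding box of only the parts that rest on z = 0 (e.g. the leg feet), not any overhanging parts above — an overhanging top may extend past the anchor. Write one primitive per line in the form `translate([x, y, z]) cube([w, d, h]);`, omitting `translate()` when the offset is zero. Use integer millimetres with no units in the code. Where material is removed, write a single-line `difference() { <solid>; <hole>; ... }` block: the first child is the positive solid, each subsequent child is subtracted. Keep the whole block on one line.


difference() { translate([498, 352, 0]) cube([2902, 214, 2890]); translate([1275, 352, 803]) cube([610, 214, 1579]); }


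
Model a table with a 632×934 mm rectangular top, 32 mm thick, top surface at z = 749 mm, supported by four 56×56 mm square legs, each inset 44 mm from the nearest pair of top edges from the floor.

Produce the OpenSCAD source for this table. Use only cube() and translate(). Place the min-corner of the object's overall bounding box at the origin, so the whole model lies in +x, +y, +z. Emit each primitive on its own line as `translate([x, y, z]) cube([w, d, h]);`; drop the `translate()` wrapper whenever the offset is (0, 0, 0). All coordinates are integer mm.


// leg_h = 749 - 32 = 717
translate([0, 0, 717]) cube([632, 934, 32]);
translate([44, 44, 0]) cube([56, 56, 717]);
translate([532, 44, 0]) cube([56, 56, 717]);
translate([44, 834, 0]) cube([56, 56, 717]);
translate([532, 834, 0]) cube([56, 56, 717]);


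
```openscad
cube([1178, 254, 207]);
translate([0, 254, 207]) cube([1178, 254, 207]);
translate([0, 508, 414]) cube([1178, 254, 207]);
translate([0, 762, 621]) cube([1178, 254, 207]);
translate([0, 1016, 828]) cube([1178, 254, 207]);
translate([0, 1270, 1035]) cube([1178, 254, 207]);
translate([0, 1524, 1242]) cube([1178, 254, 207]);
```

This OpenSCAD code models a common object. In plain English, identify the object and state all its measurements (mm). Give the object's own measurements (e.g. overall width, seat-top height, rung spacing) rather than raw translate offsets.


A straight staircase of 7 solid steps. Each step is 1178 mm wide (x), 254 mm deep (y, the going) and 207 mm tall (the rise). The first step rests on the floor; each subsequent step sits one going further in +y and one rise higher in +z, directly behind and above the previous step with no overlap.


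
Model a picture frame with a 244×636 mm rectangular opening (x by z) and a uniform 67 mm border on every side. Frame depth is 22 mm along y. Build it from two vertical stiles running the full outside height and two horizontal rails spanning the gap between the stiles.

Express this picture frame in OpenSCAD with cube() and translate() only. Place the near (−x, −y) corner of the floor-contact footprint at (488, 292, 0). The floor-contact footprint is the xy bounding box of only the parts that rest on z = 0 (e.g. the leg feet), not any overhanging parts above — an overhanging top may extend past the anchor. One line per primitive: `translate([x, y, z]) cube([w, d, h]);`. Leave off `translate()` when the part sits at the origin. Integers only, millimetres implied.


translate([488, 292, 0]) cube([67, 22, 770]);
translate([799, 292, 0]) cube([67, 22, 770]);
translate([555, 292, 0]) cube([244, 22, 67]);
translate([555, 292, 703]) cube([244, 22, 67]);


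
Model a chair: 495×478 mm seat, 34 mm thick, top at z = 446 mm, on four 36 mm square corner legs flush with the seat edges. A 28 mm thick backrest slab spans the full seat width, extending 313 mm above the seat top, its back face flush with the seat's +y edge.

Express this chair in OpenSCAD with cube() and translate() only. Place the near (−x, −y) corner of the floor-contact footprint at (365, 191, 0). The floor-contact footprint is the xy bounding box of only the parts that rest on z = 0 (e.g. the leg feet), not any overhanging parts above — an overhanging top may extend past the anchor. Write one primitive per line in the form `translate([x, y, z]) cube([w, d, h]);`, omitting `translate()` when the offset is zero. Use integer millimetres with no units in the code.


// leg_h = 446 - 34 = 412
translate([365, 191, 412]) cube([495, 478, 34]);
translate([365, 191, 0]) cube([36, 36, 412]);
translate([824, 191, 0]) cube([36, 36, 412]);
translate([365, 633, 0]) cube([36, 36, 412]);
translate([824, 633, 0]) cube([36, 36, 412]);
translate([365, 641, 446]) cube([495, 28, 313]);


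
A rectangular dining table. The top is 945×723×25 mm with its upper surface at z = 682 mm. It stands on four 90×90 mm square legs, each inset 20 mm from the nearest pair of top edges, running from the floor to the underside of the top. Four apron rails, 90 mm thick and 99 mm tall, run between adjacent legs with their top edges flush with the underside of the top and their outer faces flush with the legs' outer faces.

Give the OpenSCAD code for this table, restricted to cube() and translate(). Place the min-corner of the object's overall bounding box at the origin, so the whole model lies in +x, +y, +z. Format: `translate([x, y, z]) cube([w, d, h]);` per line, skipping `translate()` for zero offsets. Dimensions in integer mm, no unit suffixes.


// leg_h = 682 - 25 = 657
// apron z = 657 - 99 = 558
translate([0, 0, 657]) cube([945, 723, 25]);
translate([20, 20, 0]) cube([90, 90, 657]);
translate([835, 20, 0]) cube([90, 90, 657]);
translate([20, 613, 0]) cube([90, 90, 657]);
translate([835, 613, 0]) cube([90, 90, 657]);
translate([110, 20, 558]) cube([725, 90, 99]);
translate([110, 613, 558]) cube([725, 90, 99]);
translate([20, 110, 558]) cube([90, 503, 99]);
translate([835, 110, 558]) cube([90, 503, 99]);


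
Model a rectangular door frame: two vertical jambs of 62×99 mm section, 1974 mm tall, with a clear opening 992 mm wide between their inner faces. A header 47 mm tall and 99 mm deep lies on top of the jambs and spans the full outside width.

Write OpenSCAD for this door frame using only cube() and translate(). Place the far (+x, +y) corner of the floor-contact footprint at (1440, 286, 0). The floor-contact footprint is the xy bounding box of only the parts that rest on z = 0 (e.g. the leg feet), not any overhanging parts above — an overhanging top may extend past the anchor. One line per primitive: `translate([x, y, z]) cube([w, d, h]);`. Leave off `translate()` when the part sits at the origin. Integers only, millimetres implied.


translate([324, 187, 0]) cube([62, 99, 1974]);
translate([1378, 187, 0]) cube([62, 99, 1974]);
translate([324, 187, 1974]) cube([1116, 99, 47]);


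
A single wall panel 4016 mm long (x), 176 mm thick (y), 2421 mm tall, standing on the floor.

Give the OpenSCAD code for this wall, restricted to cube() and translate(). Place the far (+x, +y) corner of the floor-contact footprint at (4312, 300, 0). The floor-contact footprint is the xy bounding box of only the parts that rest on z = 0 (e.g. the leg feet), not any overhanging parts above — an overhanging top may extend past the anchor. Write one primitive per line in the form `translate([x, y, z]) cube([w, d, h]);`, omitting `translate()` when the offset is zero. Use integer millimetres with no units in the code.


translate([296, 124, 0]) cube([4016, 176, 2421]);


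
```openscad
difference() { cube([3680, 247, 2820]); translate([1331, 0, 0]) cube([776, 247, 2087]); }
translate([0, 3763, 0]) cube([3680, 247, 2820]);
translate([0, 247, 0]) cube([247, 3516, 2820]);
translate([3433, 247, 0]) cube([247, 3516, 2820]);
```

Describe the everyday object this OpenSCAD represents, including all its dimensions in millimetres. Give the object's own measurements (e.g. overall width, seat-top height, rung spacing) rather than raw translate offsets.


A single room: four walls, each 2820 mm tall and 247 mm thick, enclosing an outside footprint 3680×4010 mm (x × y), no floor or roof. The front and back walls (−y and +y sides) run the full x-width; the side walls fit between their inner faces. A door opening 776 mm wide and 2087 mm tall is cut through the front wall from the floor up, its −x edge 1331 mm from the wall's −x end.


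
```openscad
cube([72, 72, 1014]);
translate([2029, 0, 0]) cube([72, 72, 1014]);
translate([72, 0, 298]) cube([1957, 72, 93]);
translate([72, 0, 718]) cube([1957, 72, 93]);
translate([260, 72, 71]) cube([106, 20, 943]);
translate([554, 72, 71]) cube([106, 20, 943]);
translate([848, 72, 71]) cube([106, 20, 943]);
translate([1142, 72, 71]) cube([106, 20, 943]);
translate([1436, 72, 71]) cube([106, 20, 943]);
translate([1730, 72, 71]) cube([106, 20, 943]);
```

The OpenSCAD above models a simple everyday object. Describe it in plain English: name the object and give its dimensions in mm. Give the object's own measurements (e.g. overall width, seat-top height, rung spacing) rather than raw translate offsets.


A fence section. Two 72×72 mm posts, 1014 mm tall, stand on the floor with a clear span of 1957 mm between their inner faces. Two horizontal rails of 72×93 mm section span the gap between the posts with their undersides at z = 298 mm and z = 718 mm, flush with the posts' −y face. 6 pickets, each 106 mm wide, 20 mm thick and 943 mm tall, are fixed to the +y face of the rails with their bottoms at z = 71 mm, spaced across the span with a 188 mm gap after the −x post and between neighbouring pickets, with 193 mm left before the +x post.
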